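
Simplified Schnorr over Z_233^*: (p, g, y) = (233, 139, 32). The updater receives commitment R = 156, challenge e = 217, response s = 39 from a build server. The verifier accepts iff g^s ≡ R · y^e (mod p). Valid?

g^s mod p:
139^2 = 19321 ≡ 215
139^4 ≡ 215^2 = 46225 ≡ 91
139^8 ≡ 91^2 = 8281 ≡ 126
139^16 ≡ 126^2 = 15876 ≡ 32
139^32 ≡ 32^2 = 1024 ≡ 92
39 = 32 + 4 + 2 + 1, so 139^39 ≡ 92·91·215·139 ≡ 189 (mod 233)
R · y^e mod p:
32^2 = 1024 ≡ 92
32^4 ≡ 92^2 = 8464 ≡ 76
32^8 ≡ 76^2 = 5776 ≡ 184
32^16 ≡ 184^2 = 33856 ≡ 71
32^32 ≡ 71^2 = 5041 ≡ 148
32^64 ≡ 148^2 = 21904 ≡ 2
32^128 ≡ 2^2 = 4
217 = 128 + 64 + 16 + 8 + 1, so 32^217 ≡ 4·2·71·184·32 ≡ 135 (mod 233)
156·135 = 21060 ≡ 90 (mod 233)
189 ≠ 90; the check fails.

no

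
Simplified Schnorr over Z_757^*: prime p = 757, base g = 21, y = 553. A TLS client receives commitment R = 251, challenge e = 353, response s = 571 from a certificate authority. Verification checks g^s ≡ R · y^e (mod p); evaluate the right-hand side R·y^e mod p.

689

553^2 = 305809 ≡ 738
553^4 ≡ 738^2 = 544644 ≡ 361
553^8 ≡ 361^2 = 130321 ≡ 117
553^16 ≡ 117^2 = 13689 ≡ 63
553^32 ≡ 63^2 = 3969 ≡ 184
553^64 ≡ 184^2 = 33856 ≡ 548
553^128 ≡ 548^2 = 300304 ≡ 532
553^256 ≡ 532^2 = 283024 ≡ 663
353 = 256 + 64 + 32 + 1, so 553^353 ≡ 663·548·184·553 ≡ 51 (mod 757)
R · y^e ≡ 251·51 = 12801 ≡ 689 (mod 757)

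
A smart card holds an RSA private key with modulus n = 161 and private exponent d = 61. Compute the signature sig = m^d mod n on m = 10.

m^2 ≡ 10^2 = 100
m^4 ≡ 100^2 = 10000 ≡ 18
m^8 ≡ 18^2 = 324 ≡ 2
m^16 ≡ 2^2 = 4
m^32 ≡ 4^2 = 16
61 = 32 + 16 + 8 + 4 + 1, so m^61 ≡ 16·4·2·18·10 ≡ 17 (mod 161)

17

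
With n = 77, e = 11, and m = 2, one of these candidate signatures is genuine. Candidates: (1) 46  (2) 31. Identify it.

1

Candidate 1: 46^2 = 2116 ≡ 37; 46^4 ≡ 37^2 = 1369 ≡ 60; 46^8 ≡ 60^2 = 3600 ≡ 58; 11 = 8 + 2 + 1, so 46^11 ≡ 58·37·46 ≡ 2 (mod 77)
  → matches m = 2
Candidate 2: 31^2 = 961 ≡ 37; 31^4 ≡ 37^2 = 1369 ≡ 60; 31^8 ≡ 60^2 = 3600 ≡ 58; 11 = 8 + 2 + 1, so 31^11 ≡ 58·37·31 ≡ 75 (mod 77)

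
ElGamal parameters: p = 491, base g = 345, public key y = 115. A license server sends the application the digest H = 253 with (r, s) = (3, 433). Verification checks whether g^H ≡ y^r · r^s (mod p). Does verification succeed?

Left side g^H mod p:
Squares mod 491: 345^1≡345, 345^2≡203, 345^4≡456, 345^8≡243, 345^16≡129, 345^32≡438, 345^64≡354, 345^128≡111
253 = 128 + 64 + 32 + 16 + 8 + 4 + 1, so 345^253 ≡ 111·354·438·129·243·456·345 ≡ 248 (mod 491)
Right side y^r · r^s mod p:
Squares mod 491: 115^1≡115, 115^2≡459
3 = 2 + 1, so 115^3 ≡ 459·115 ≡ 248 (mod 491)
Squares mod 491: 3^1≡3, 3^2≡9, 3^4≡81, 3^8≡178, 3^16≡260, 3^32≡333, 3^64≡414, 3^128≡37, 3^256≡387
433 = 256 + 128 + 32 + 16 + 1, so 3^433 ≡ 387·37·333·260·3 ≡ 80 (mod 491)
248·80 = 19840 ≡ 200 (mod 491)
248 ≠ 200, so verification fails.

fails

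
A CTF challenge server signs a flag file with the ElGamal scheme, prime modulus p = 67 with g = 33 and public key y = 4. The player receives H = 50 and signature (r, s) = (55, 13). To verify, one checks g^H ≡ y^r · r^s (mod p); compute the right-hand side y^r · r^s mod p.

10

4^55 mod 67 = 29
55^13 mod 67 = 35
y^r · r^s ≡ 29·35 = 1015 ≡ 10 (mod 67)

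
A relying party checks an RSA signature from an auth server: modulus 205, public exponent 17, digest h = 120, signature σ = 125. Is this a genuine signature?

σ^2 ≡ 125^2 = 15625 ≡ 45
σ^4 ≡ 45^2 = 2025 ≡ 180
σ^8 ≡ 180^2 = 32400 ≡ 10
σ^16 ≡ 10^2 = 100
17 = 16 + 1, so σ^17 ≡ 100·125 ≡ 200 (mod 205)
200 ≠ 120, so verification fails.

forged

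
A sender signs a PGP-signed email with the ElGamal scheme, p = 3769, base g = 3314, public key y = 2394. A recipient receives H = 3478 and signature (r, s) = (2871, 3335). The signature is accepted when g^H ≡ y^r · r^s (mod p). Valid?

Left side g^H mod p:
3314^2 = 10982596 ≡ 3499
3314^4 ≡ 3499^2 = 12243001 ≡ 1289
3314^8 ≡ 1289^2 = 1661521 ≡ 3161
3314^16 ≡ 3161^2 = 9991921 ≡ 302
3314^32 ≡ 302^2 = 91204 ≡ 748
3314^64 ≡ 748^2 = 559504 ≡ 1692
3314^128 ≡ 1692^2 = 2862864 ≡ 2193
3314^256 ≡ 2193^2 = 4809249 ≡ 5
3314^512 ≡ 5^2 = 25
3314^1024 ≡ 25^2 = 625
3314^2048 ≡ 625^2 = 390625 ≡ 2418
3478 = 2048 + 1024 + 256 + 128 + 16 + 4 + 2, so 3314^3478 ≡ 2418·625·5·2193·302·1289·3499 ≡ 1536 (mod 3769)
Right side y^r · r^s mod p:
2394^2 = 5731236 ≡ 2356
2394^4 ≡ 2356^2 = 5550736 ≡ 2768
2394^8 ≡ 2768^2 = 7661824 ≡ 3216
2394^16 ≡ 3216^2 = 10342656 ≡ 520
2394^32 ≡ 520^2 = 270400 ≡ 2801
2394^64 ≡ 2801^2 = 7845601 ≡ 2312
2394^128 ≡ 2312^2 = 5345344 ≡ 902
2394^256 ≡ 902^2 = 813604 ≡ 3269
2394^512 ≡ 3269^2 = 10686361 ≡ 1246
2394^1024 ≡ 1246^2 = 1552516 ≡ 3457
2394^2048 ≡ 3457^2 = 11950849 ≡ 3119
2871 = 2048 + 512 + 256 + 32 + 16 + 4 + 2 + 1, so 2394^2871 ≡ 3119·1246·3269·2801·520·2768·2356·2394 ≡ 2998 (mod 3769)
2871^2 = 8242641 ≡ 3607
2871^4 ≡ 3607^2 = 13010449 ≡ 3630
2871^8 ≡ 3630^2 = 13176900 ≡ 476
2871^16 ≡ 476^2 = 226576 ≡ 436
2871^32 ≡ 436^2 = 190096 ≡ 1646
2871^64 ≡ 1646^2 = 2709316 ≡ 3174
2871^128 ≡ 3174^2 = 10074276 ≡ 3508
2871^256 ≡ 3508^2 = 12306064 ≡ 279
2871^512 ≡ 279^2 = 77841 ≡ 2461
2871^1024 ≡ 2461^2 = 6056521 ≡ 3507
2871^2048 ≡ 3507^2 = 12299049 ≡ 802
3335 = 2048 + 1024 + 256 + 4 + 2 + 1, so 2871^3335 ≡ 802·3507·279·3630·3607·2871 ≡ 1999 (mod 3769)
2998·1999 = 5993002 ≡ 292 (mod 3769)
1536 ≠ 292, so verification fails.

no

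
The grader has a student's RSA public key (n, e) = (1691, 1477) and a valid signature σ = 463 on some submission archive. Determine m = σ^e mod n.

843

σ^2 ≡ 463^2 = 214369 ≡ 1303
σ^4 ≡ 1303^2 = 1697809 ≡ 45
σ^8 ≡ 45^2 = 2025 ≡ 334
σ^16 ≡ 334^2 = 111556 ≡ 1641
σ^32 ≡ 1641^2 = 2692881 ≡ 809
σ^64 ≡ 809^2 = 654481 ≡ 64
σ^128 ≡ 64^2 = 4096 ≡ 714
σ^256 ≡ 714^2 = 509796 ≡ 805
σ^512 ≡ 805^2 = 648025 ≡ 372
σ^1024 ≡ 372^2 = 138384 ≡ 1413
1477 = 1024 + 256 + 128 + 64 + 4 + 1, so σ^1477 ≡ 1413·805·714·64·45·463 ≡ 843 (mod 1691)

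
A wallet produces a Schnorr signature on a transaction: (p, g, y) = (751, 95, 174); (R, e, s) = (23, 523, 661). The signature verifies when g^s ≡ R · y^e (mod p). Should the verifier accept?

g^s mod p:
95^2 = 9025 ≡ 13
95^4 ≡ 13^2 = 169
95^8 ≡ 169^2 = 28561 ≡ 23
95^16 ≡ 23^2 = 529
95^32 ≡ 529^2 = 279841 ≡ 469
95^64 ≡ 469^2 = 219961 ≡ 669
95^128 ≡ 669^2 = 447561 ≡ 716
95^256 ≡ 716^2 = 512656 ≡ 474
95^512 ≡ 474^2 = 224676 ≡ 127
661 = 512 + 128 + 16 + 4 + 1, so 95^661 ≡ 127·716·529·169·95 ≡ 694 (mod 751)
R · y^e mod p:
174^2 = 30276 ≡ 236
174^4 ≡ 236^2 = 55696 ≡ 122
174^8 ≡ 122^2 = 14884 ≡ 615
174^16 ≡ 615^2 = 378225 ≡ 472
174^32 ≡ 472^2 = 222784 ≡ 488
174^64 ≡ 488^2 = 238144 ≡ 77
174^128 ≡ 77^2 = 5929 ≡ 672
174^256 ≡ 672^2 = 451584 ≡ 233
174^512 ≡ 233^2 = 54289 ≡ 217
523 = 512 + 8 + 2 + 1, so 174^523 ≡ 217·615·236·174 ≡ 422 (mod 751)
23·422 = 9706 ≡ 694 (mod 751)
694 ≡ 694 (mod 751); signature holds.

accept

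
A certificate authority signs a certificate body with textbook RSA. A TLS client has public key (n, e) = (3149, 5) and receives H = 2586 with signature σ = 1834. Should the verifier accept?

accept

σ^5 mod 3149 = 2586
σ^5 mod 3149 = 2586 matches H.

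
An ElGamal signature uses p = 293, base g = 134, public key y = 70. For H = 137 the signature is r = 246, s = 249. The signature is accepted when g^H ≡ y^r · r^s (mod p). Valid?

yes

Left side g^H mod p:
134^137 mod 293 = 166
Right side y^r · r^s mod p:
70^246 mod 293 = 145
246^249 mod 293 = 280
145·280 = 40600 ≡ 166 (mod 293)
166 ≡ 166 (mod 293), so the signature is genuine.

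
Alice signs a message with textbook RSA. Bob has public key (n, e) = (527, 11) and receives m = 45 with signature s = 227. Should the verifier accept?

reject

s^11 mod 527 = 515
s^11 mod 527 = 515, but m = 45.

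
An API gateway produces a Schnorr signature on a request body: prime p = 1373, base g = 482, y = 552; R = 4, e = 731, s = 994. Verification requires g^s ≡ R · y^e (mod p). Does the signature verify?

g^s mod p:
482^994 mod 1373 = 703
R · y^e mod p:
552^731 mod 1373 = 854
4·854 = 3416 ≡ 670 (mod 1373)
703 ≠ 670; the check fails.

does not verify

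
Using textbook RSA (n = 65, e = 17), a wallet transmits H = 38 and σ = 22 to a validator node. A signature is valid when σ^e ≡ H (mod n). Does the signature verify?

σ^2 ≡ 22^2 = 484 ≡ 29
σ^4 ≡ 29^2 = 841 ≡ 61
σ^8 ≡ 61^2 = 3721 ≡ 16
σ^16 ≡ 16^2 = 256 ≡ 61
17 = 16 + 1, so σ^17 ≡ 61·22 ≡ 42 (mod 65)
σ^17 mod 65 = 42, but H = 38.

does not verify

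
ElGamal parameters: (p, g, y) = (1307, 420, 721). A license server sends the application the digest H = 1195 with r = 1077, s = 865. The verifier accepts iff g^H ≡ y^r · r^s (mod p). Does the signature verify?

verifies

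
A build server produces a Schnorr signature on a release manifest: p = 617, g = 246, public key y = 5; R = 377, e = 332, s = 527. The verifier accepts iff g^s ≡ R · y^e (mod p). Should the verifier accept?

g^s mod p:
Squares mod 617: 246^1≡246, 246^2≡50, 246^4≡32, 246^8≡407, 246^16≡293, 246^32≡86, 246^64≡609, 246^128≡64, 246^256≡394, 246^512≡369
527 = 512 + 8 + 4 + 2 + 1, so 246^527 ≡ 369·407·32·50·246 ≡ 131 (mod 617)
R · y^e mod p:
Squares mod 617: 5^1≡5, 5^2≡25, 5^4≡8, 5^8≡64, 5^16≡394, 5^32≡369, 5^64≡421, 5^128≡162, 5^256≡330
332 = 256 + 64 + 8 + 4, so 5^332 ≡ 330·421·64·8 ≡ 81 (mod 617)
377·81 = 30537 ≡ 304 (mod 617)
131 ≠ 304; the check fails.

reject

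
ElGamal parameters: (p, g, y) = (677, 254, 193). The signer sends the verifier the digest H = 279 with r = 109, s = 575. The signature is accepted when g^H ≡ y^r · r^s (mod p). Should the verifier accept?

reject

Left side g^H mod p:
254^2 = 64516 ≡ 201
254^4 ≡ 201^2 = 40401 ≡ 458
254^8 ≡ 458^2 = 209764 ≡ 571
254^16 ≡ 571^2 = 326041 ≡ 404
254^32 ≡ 404^2 = 163216 ≡ 59
254^64 ≡ 59^2 = 3481 ≡ 96
254^128 ≡ 96^2 = 9216 ≡ 415
254^256 ≡ 415^2 = 172225 ≡ 267
279 = 256 + 16 + 4 + 2 + 1, so 254^279 ≡ 267·404·458·201·254 ≡ 114 (mod 677)
Right side y^r · r^s mod p:
193^2 = 37249 ≡ 14
193^4 ≡ 14^2 = 196
193^8 ≡ 196^2 = 38416 ≡ 504
193^16 ≡ 504^2 = 254016 ≡ 141
193^32 ≡ 141^2 = 19881 ≡ 248
193^64 ≡ 248^2 = 61504 ≡ 574
109 = 64 + 32 + 8 + 4 + 1, so 193^109 ≡ 574·248·504·196·193 ≡ 462 (mod 677)
109^2 = 11881 ≡ 372
109^4 ≡ 372^2 = 138384 ≡ 276
109^8 ≡ 276^2 = 76176 ≡ 352
109^16 ≡ 352^2 = 123904 ≡ 13
109^32 ≡ 13^2 = 169
109^64 ≡ 169^2 = 28561 ≡ 127
109^128 ≡ 127^2 = 16129 ≡ 558
109^256 ≡ 558^2 = 311364 ≡ 621
109^512 ≡ 621^2 = 385641 ≡ 428
575 = 512 + 32 + 16 + 8 + 4 + 2 + 1, so 109^575 ≡ 428·169·13·352·276·372·109 ≡ 567 (mod 677)
462·567 = 261954 ≡ 632 (mod 677)
114 ≠ 632, so verification fails.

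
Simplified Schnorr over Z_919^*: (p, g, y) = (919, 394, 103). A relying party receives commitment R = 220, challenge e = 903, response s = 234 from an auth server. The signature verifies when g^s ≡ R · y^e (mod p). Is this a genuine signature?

g^s mod p:
394^2 = 155236 ≡ 844
394^4 ≡ 844^2 = 712336 ≡ 111
394^8 ≡ 111^2 = 12321 ≡ 374
394^16 ≡ 374^2 = 139876 ≡ 188
394^32 ≡ 188^2 = 35344 ≡ 422
394^64 ≡ 422^2 = 178084 ≡ 717
394^128 ≡ 717^2 = 514089 ≡ 368
234 = 128 + 64 + 32 + 8 + 2, so 394^234 ≡ 368·717·422·374·844 ≡ 377 (mod 919)
R · y^e mod p:
103^2 = 10609 ≡ 500
103^4 ≡ 500^2 = 250000 ≡ 32
103^8 ≡ 32^2 = 1024 ≡ 105
103^16 ≡ 105^2 = 11025 ≡ 916
103^32 ≡ 916^2 = 839056 ≡ 9
103^64 ≡ 9^2 = 81
103^128 ≡ 81^2 = 6561 ≡ 128
103^256 ≡ 128^2 = 16384 ≡ 761
103^512 ≡ 761^2 = 579121 ≡ 151
903 = 512 + 256 + 128 + 4 + 2 + 1, so 103^903 ≡ 151·761·128·32·500·103 ≡ 272 (mod 919)
220·272 = 59840 ≡ 105 (mod 919)
377 ≠ 105; the check fails.

forged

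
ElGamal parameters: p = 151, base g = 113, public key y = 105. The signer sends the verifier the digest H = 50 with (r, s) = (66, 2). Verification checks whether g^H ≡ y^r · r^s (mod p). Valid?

Left side g^H mod p:
113^2 = 12769 ≡ 85
113^4 ≡ 85^2 = 7225 ≡ 128
113^8 ≡ 128^2 = 16384 ≡ 76
113^16 ≡ 76^2 = 5776 ≡ 38
113^32 ≡ 38^2 = 1444 ≡ 85
50 = 32 + 16 + 2, so 113^50 ≡ 85·38·85 ≡ 32 (mod 151)
Right side y^r · r^s mod p:
105^2 = 11025 ≡ 2
105^4 ≡ 2^2 = 4
105^8 ≡ 4^2 = 16
105^16 ≡ 16^2 = 256 ≡ 105
105^32 ≡ 105^2 = 11025 ≡ 2
105^64 ≡ 2^2 = 4
66 = 64 + 2, so 105^66 ≡ 4·2 ≡ 8 (mod 151)
66^2 = 4356 ≡ 128
8·128 = 1024 ≡ 118 (mod 151)
32 ≠ 118, so verification fails.

no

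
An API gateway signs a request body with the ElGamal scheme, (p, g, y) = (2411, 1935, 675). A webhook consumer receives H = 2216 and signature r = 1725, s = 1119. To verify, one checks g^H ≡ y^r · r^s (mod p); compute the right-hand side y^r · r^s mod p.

289

675^2 = 455625 ≡ 2357
675^4 ≡ 2357^2 = 5555449 ≡ 505
675^8 ≡ 505^2 = 255025 ≡ 1870
675^16 ≡ 1870^2 = 3496900 ≡ 950
675^32 ≡ 950^2 = 902500 ≡ 786
675^64 ≡ 786^2 = 617796 ≡ 580
675^128 ≡ 580^2 = 336400 ≡ 1271
675^256 ≡ 1271^2 = 1615441 ≡ 71
675^512 ≡ 71^2 = 5041 ≡ 219
675^1024 ≡ 219^2 = 47961 ≡ 2152
1725 = 1024 + 512 + 128 + 32 + 16 + 8 + 4 + 1, so 675^1725 ≡ 2152·219·1271·786·950·1870·505·675 ≡ 2071 (mod 2411)
1725^2 = 2975625 ≡ 451
1725^4 ≡ 451^2 = 203401 ≡ 877
1725^8 ≡ 877^2 = 769129 ≡ 20
1725^16 ≡ 20^2 = 400
1725^32 ≡ 400^2 = 160000 ≡ 874
1725^64 ≡ 874^2 = 763876 ≡ 2000
1725^128 ≡ 2000^2 = 4000000 ≡ 151
1725^256 ≡ 151^2 = 22801 ≡ 1102
1725^512 ≡ 1102^2 = 1214404 ≡ 1671
1725^1024 ≡ 1671^2 = 2792241 ≡ 303
1119 = 1024 + 64 + 16 + 8 + 4 + 2 + 1, so 1725^1119 ≡ 303·2000·400·20·877·451·1725 ≡ 843 (mod 2411)
y^r · r^s ≡ 2071·843 = 1745853 ≡ 289 (mod 2411)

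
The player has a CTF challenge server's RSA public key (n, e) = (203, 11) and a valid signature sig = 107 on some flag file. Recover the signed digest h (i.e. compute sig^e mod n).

sig^11 mod 203 = 123

123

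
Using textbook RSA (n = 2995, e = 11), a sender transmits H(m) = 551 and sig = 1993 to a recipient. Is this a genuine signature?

Squares mod 2995: sig^1≡1993, sig^2≡679, sig^4≡2806, sig^8≡2776
11 = 8 + 2 + 1, so sig^11 ≡ 2776·679·1993 ≡ 147 (mod 2995)
sig^11 mod 2995 = 147, but H(m) = 551.

forged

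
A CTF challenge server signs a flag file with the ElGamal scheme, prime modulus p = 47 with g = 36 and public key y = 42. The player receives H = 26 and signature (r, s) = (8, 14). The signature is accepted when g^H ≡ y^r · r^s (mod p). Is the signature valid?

invalid

Left side g^H mod p:
36^26 mod 47 = 32
Right side y^r · r^s mod p:
42^8 mod 47 = 8
8^14 mod 47 = 3
8·3 = 24 ≡ 24 (mod 47)
32 ≠ 24, so verification fails.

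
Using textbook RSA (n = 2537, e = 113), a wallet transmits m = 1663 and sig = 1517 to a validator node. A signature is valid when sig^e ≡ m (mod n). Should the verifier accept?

sig^2 ≡ 1517^2 = 2301289 ≡ 230
sig^4 ≡ 230^2 = 52900 ≡ 2160
sig^8 ≡ 2160^2 = 4665600 ≡ 57
sig^16 ≡ 57^2 = 3249 ≡ 712
sig^32 ≡ 712^2 = 506944 ≡ 2081
sig^64 ≡ 2081^2 = 4330561 ≡ 2439
113 = 64 + 32 + 16 + 1, so sig^113 ≡ 2439·2081·712·1517 ≡ 1663 (mod 2537)
sig^113 mod 2537 = 1663 matches m.

accept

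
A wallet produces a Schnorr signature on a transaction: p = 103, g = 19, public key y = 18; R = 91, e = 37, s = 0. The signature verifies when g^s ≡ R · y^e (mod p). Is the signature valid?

valid

g^s mod p:
19^0 mod 103 = 1
R · y^e mod p:
18^37 mod 103 = 60
91·60 = 5460 ≡ 1 (mod 103)
1 ≡ 1 (mod 103); signature holds.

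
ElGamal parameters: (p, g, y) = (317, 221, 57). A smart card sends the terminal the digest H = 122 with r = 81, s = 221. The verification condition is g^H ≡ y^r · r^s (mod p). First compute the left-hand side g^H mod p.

Squares mod 317: 221^1≡221, 221^2≡23, 221^4≡212, 221^8≡247, 221^16≡145, 221^32≡103, 221^64≡148
122 = 64 + 32 + 16 + 8 + 2, so 221^122 ≡ 148·103·145·247·23 ≡ 257 (mod 317)

257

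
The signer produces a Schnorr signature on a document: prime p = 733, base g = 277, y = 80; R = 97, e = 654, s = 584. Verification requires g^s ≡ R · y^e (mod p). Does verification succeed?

passes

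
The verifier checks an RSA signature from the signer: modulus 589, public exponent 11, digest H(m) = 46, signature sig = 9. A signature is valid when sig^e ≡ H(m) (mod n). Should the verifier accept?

sig^11 mod 589 = 138
The recovered value 138 does not match the digest 46.

reject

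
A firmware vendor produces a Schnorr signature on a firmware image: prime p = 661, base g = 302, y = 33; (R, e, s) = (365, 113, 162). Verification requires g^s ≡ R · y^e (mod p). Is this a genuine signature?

g^s mod p:
Squares mod 661: 302^1≡302, 302^2≡647, 302^4≡196, 302^8≡78, 302^16≡135, 302^32≡378, 302^64≡108, 302^128≡427
162 = 128 + 32 + 2, so 302^162 ≡ 427·378·647 ≡ 275 (mod 661)
R · y^e mod p:
Squares mod 661: 33^1≡33, 33^2≡428, 33^4≡87, 33^8≡298, 33^16≡230, 33^32≡20, 33^64≡400
113 = 64 + 32 + 16 + 1, so 33^113 ≡ 400·20·230·33 ≡ 540 (mod 661)
365·540 = 197100 ≡ 122 (mod 661)
275 ≠ 122; the check fails.

forged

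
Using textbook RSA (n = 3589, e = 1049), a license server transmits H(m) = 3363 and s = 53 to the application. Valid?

s^2 ≡ 53^2 = 2809
s^4 ≡ 2809^2 = 7890481 ≡ 1859
s^8 ≡ 1859^2 = 3455881 ≡ 3263
s^16 ≡ 3263^2 = 10647169 ≡ 2195
s^32 ≡ 2195^2 = 4818025 ≡ 1587
s^64 ≡ 1587^2 = 2518569 ≡ 2680
s^128 ≡ 2680^2 = 7182400 ≡ 811
s^256 ≡ 811^2 = 657721 ≡ 934
s^512 ≡ 934^2 = 872356 ≡ 229
s^1024 ≡ 229^2 = 52441 ≡ 2195
1049 = 1024 + 16 + 8 + 1, so s^1049 ≡ 2195·2195·3263·53 ≡ 3363 (mod 3589)
3363 = H(m), so the signature checks out.

yes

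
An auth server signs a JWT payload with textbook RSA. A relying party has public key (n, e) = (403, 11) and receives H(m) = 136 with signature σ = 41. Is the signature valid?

σ^2 ≡ 41^2 = 1681 ≡ 69
σ^4 ≡ 69^2 = 4761 ≡ 328
σ^8 ≡ 328^2 = 107584 ≡ 386
11 = 8 + 2 + 1, so σ^11 ≡ 386·69·41 ≡ 267 (mod 403)
267 ≠ 136, so verification fails.

invalid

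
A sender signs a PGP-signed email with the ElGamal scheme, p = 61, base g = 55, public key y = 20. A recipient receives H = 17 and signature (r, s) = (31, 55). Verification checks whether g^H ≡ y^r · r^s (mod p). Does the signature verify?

Left side g^H mod p:
55^2 = 3025 ≡ 36
55^4 ≡ 36^2 = 1296 ≡ 15
55^8 ≡ 15^2 = 225 ≡ 42
55^16 ≡ 42^2 = 1764 ≡ 56
17 = 16 + 1, so 55^17 ≡ 56·55 ≡ 30 (mod 61)
Right side y^r · r^s mod p:
20^2 = 400 ≡ 34
20^4 ≡ 34^2 = 1156 ≡ 58
20^8 ≡ 58^2 = 3364 ≡ 9
20^16 ≡ 9^2 = 81 ≡ 20
31 = 16 + 8 + 4 + 2 + 1, so 20^31 ≡ 20·9·58·34·20 ≡ 20 (mod 61)
31^2 = 961 ≡ 46
31^4 ≡ 46^2 = 2116 ≡ 42
31^8 ≡ 42^2 = 1764 ≡ 56
31^16 ≡ 56^2 = 3136 ≡ 25
31^32 ≡ 25^2 = 625 ≡ 15
55 = 32 + 16 + 4 + 2 + 1, so 31^55 ≡ 15·25·42·46·31 ≡ 32 (mod 61)
20·32 = 640 ≡ 30 (mod 61)
30 ≡ 30 (mod 61), so the signature is genuine.

verifies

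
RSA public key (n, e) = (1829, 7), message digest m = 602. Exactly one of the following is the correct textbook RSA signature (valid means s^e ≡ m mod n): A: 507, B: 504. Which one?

A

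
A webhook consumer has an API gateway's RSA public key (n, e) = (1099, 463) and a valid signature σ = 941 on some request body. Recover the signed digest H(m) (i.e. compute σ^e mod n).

σ^2 ≡ 941^2 = 885481 ≡ 786
σ^4 ≡ 786^2 = 617796 ≡ 158
σ^8 ≡ 158^2 = 24964 ≡ 786
σ^16 ≡ 786^2 = 617796 ≡ 158
σ^32 ≡ 158^2 = 24964 ≡ 786
σ^64 ≡ 786^2 = 617796 ≡ 158
σ^128 ≡ 158^2 = 24964 ≡ 786
σ^256 ≡ 786^2 = 617796 ≡ 158
463 = 256 + 128 + 64 + 8 + 4 + 2 + 1, so σ^463 ≡ 158·786·158·786·158·786·941 ≡ 941 (mod 1099)

941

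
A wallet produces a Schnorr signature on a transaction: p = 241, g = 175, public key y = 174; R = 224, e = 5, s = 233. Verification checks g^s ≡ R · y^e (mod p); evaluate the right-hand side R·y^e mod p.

179

174^2 = 30276 ≡ 151
174^4 ≡ 151^2 = 22801 ≡ 147
5 = 4 + 1, so 174^5 ≡ 147·174 ≡ 32 (mod 241)
R · y^e ≡ 224·32 = 7168 ≡ 179 (mod 241)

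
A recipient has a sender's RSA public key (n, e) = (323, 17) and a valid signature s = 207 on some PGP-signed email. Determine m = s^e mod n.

275

s^2 ≡ 207^2 = 42849 ≡ 213
s^4 ≡ 213^2 = 45369 ≡ 149
s^8 ≡ 149^2 = 22201 ≡ 237
s^16 ≡ 237^2 = 56169 ≡ 290
17 = 16 + 1, so s^17 ≡ 290·207 ≡ 275 (mod 323)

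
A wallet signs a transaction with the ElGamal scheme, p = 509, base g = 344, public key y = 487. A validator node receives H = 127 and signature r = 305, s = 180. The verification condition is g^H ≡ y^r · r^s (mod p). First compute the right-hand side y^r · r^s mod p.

208

Squares mod 509: 487^1≡487, 487^2≡484, 487^4≡116, 487^8≡222, 487^16≡420, 487^32≡286, 487^64≡356, 487^128≡504, 487^256≡25
305 = 256 + 32 + 16 + 1, so 487^305 ≡ 25·286·420·487 ≡ 164 (mod 509)
Squares mod 509: 305^1≡305, 305^2≡387, 305^4≡123, 305^8≡368, 305^16≡30, 305^32≡391, 305^64≡181, 305^128≡185
180 = 128 + 32 + 16 + 4, so 305^180 ≡ 185·391·30·123 ≡ 113 (mod 509)
y^r · r^s ≡ 164·113 = 18532 ≡ 208 (mod 509)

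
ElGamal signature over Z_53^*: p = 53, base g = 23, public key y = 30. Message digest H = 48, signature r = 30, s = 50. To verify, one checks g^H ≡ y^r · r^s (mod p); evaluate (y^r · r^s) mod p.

1

30^2 = 900 ≡ 52
30^4 ≡ 52^2 = 2704 ≡ 1
30^8 ≡ 1^2 = 1
30^16 ≡ 1^2 = 1
30 = 16 + 8 + 4 + 2, so 30^30 ≡ 1·1·1·52 ≡ 52 (mod 53)
30^2 = 900 ≡ 52
30^4 ≡ 52^2 = 2704 ≡ 1
30^8 ≡ 1^2 = 1
30^16 ≡ 1^2 = 1
30^32 ≡ 1^2 = 1
50 = 32 + 16 + 2, so 30^50 ≡ 1·1·52 ≡ 52 (mod 53)
y^r · r^s ≡ 52·52 = 2704 ≡ 1 (mod 53)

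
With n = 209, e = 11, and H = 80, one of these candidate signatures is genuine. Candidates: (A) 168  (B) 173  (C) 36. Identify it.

C

Candidate A: Squares mod 209: 168^1≡168, 168^2≡9, 168^4≡81, 168^8≡82; 11 = 8 + 2 + 1, so 168^11 ≡ 82·9·168 ≡ 47 (mod 209)
Candidate B: Squares mod 209: 173^1≡173, 173^2≡42, 173^4≡92, 173^8≡104; 11 = 8 + 2 + 1, so 173^11 ≡ 104·42·173 ≡ 129 (mod 209)
Candidate C: Squares mod 209: 36^1≡36, 36^2≡42, 36^4≡92, 36^8≡104; 11 = 8 + 2 + 1, so 36^11 ≡ 104·42·36 ≡ 80 (mod 209)
  → matches H = 80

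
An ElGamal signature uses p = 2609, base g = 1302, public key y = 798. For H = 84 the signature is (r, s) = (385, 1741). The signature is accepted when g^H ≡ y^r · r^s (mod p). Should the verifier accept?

Left side g^H mod p:
Squares mod 2609: 1302^1≡1302, 1302^2≡1963, 1302^4≡2485, 1302^8≡2331, 1302^16≡1623, 1302^32≡1648, 1302^64≡2544
84 = 64 + 16 + 4, so 1302^84 ≡ 2544·1623·2485 ≡ 2463 (mod 2609)
Right side y^r · r^s mod p:
Squares mod 2609: 798^1≡798, 798^2≡208, 798^4≡1520, 798^8≡1435, 798^16≡724, 798^32≡2376, 798^64≡2109, 798^128≡2145, 798^256≡1358
385 = 256 + 128 + 1, so 798^385 ≡ 1358·2145·798 ≡ 585 (mod 2609)
Squares mod 2609: 385^1≡385, 385^2≡2121, 385^4≡725, 385^8≡1216, 385^16≡1962, 385^32≡1169, 385^64≡2054, 385^128≡163, 385^256≡479, 385^512≡2458, 385^1024≡1929
1741 = 1024 + 512 + 128 + 64 + 8 + 4 + 1, so 385^1741 ≡ 1929·2458·163·2054·1216·725·385 ≡ 1428 (mod 2609)
585·1428 = 835380 ≡ 500 (mod 2609)
2463 ≠ 500, so verification fails.

reject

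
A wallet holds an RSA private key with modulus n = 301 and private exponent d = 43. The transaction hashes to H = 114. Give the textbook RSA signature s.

114

H^2 ≡ 114^2 = 12996 ≡ 53
H^4 ≡ 53^2 = 2809 ≡ 100
H^8 ≡ 100^2 = 10000 ≡ 67
H^16 ≡ 67^2 = 4489 ≡ 275
H^32 ≡ 275^2 = 75625 ≡ 74
43 = 32 + 8 + 2 + 1, so H^43 ≡ 74·67·53·114 ≡ 114 (mod 301)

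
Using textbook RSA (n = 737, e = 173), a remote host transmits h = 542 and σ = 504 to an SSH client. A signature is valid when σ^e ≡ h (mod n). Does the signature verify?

σ^2 ≡ 504^2 = 254016 ≡ 488
σ^4 ≡ 488^2 = 238144 ≡ 93
σ^8 ≡ 93^2 = 8649 ≡ 542
σ^16 ≡ 542^2 = 293764 ≡ 438
σ^32 ≡ 438^2 = 191844 ≡ 224
σ^64 ≡ 224^2 = 50176 ≡ 60
σ^128 ≡ 60^2 = 3600 ≡ 652
173 = 128 + 32 + 8 + 4 + 1, so σ^173 ≡ 652·224·542·93·504 ≡ 542 (mod 737)
σ^173 mod 737 = 542 matches h.

verifies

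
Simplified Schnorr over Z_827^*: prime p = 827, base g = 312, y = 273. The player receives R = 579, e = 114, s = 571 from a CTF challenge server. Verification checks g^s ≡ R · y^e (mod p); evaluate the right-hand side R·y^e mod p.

Squares mod 827: 273^1≡273, 273^2≡99, 273^4≡704, 273^8≡243, 273^16≡332, 273^32≡233, 273^64≡534
114 = 64 + 32 + 16 + 2, so 273^114 ≡ 534·233·332·99 ≡ 528 (mod 827)
R · y^e ≡ 579·528 = 305712 ≡ 549 (mod 827)

549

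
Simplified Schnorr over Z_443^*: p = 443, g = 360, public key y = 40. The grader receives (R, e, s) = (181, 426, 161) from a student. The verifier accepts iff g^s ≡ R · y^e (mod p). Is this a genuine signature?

g^s mod p:
360^2 = 129600 ≡ 244
360^4 ≡ 244^2 = 59536 ≡ 174
360^8 ≡ 174^2 = 30276 ≡ 152
360^16 ≡ 152^2 = 23104 ≡ 68
360^32 ≡ 68^2 = 4624 ≡ 194
360^64 ≡ 194^2 = 37636 ≡ 424
360^128 ≡ 424^2 = 179776 ≡ 361
161 = 128 + 32 + 1, so 360^161 ≡ 361·194·360 ≡ 224 (mod 443)
R · y^e mod p:
40^2 = 1600 ≡ 271
40^4 ≡ 271^2 = 73441 ≡ 346
40^8 ≡ 346^2 = 119716 ≡ 106
40^16 ≡ 106^2 = 11236 ≡ 161
40^32 ≡ 161^2 = 25921 ≡ 227
40^64 ≡ 227^2 = 51529 ≡ 141
40^128 ≡ 141^2 = 19881 ≡ 389
40^256 ≡ 389^2 = 151321 ≡ 258
426 = 256 + 128 + 32 + 8 + 2, so 40^426 ≡ 258·389·227·106·271 ≡ 432 (mod 443)
181·432 = 78192 ≡ 224 (mod 443)
224 ≡ 224 (mod 443); signature holds.

genuine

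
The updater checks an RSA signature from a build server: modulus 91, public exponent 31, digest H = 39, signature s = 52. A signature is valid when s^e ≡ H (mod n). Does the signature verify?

does not verify

s^2 ≡ 52^2 = 2704 ≡ 65
s^4 ≡ 65^2 = 4225 ≡ 39
s^8 ≡ 39^2 = 1521 ≡ 65
s^16 ≡ 65^2 = 4225 ≡ 39
31 = 16 + 8 + 4 + 2 + 1, so s^31 ≡ 39·65·39·65·52 ≡ 52 (mod 91)
s^31 mod 91 = 52, but H = 39.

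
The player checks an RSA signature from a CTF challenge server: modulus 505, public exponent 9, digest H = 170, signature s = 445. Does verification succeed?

fails

s^2 ≡ 445^2 = 198025 ≡ 65
s^4 ≡ 65^2 = 4225 ≡ 185
s^8 ≡ 185^2 = 34225 ≡ 390
9 = 8 + 1, so s^9 ≡ 390·445 ≡ 335 (mod 505)
s^9 mod 505 = 335, but H = 170.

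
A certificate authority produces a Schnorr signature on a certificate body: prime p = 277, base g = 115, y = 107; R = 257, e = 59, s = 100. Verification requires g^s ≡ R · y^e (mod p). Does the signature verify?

verifies

g^s mod p:
115^2 = 13225 ≡ 206
115^4 ≡ 206^2 = 42436 ≡ 55
115^8 ≡ 55^2 = 3025 ≡ 255
115^16 ≡ 255^2 = 65025 ≡ 207
115^32 ≡ 207^2 = 42849 ≡ 191
115^64 ≡ 191^2 = 36481 ≡ 194
100 = 64 + 32 + 4, so 115^100 ≡ 194·191·55 ≡ 81 (mod 277)
R · y^e mod p:
107^2 = 11449 ≡ 92
107^4 ≡ 92^2 = 8464 ≡ 154
107^8 ≡ 154^2 = 23716 ≡ 171
107^16 ≡ 171^2 = 29241 ≡ 156
107^32 ≡ 156^2 = 24336 ≡ 237
59 = 32 + 16 + 8 + 2 + 1, so 107^59 ≡ 237·156·171·92·107 ≡ 176 (mod 277)
257·176 = 45232 ≡ 81 (mod 277)
81 ≡ 81 (mod 277); signature holds.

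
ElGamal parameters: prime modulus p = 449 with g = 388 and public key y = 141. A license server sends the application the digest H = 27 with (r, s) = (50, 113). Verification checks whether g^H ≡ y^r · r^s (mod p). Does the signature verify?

Left side g^H mod p:
388^27 mod 449 = 2
Right side y^r · r^s mod p:
141^50 mod 449 = 431
50^113 mod 449 = 399
431·399 = 171969 ≡ 2 (mod 449)
2 ≡ 2 (mod 449), so the signature is genuine.

verifies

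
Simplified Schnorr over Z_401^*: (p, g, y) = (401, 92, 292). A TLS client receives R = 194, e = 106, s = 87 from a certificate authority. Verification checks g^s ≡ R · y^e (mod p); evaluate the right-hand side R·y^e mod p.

292^2 = 85264 ≡ 252
292^4 ≡ 252^2 = 63504 ≡ 146
292^8 ≡ 146^2 = 21316 ≡ 63
292^16 ≡ 63^2 = 3969 ≡ 360
292^32 ≡ 360^2 = 129600 ≡ 77
292^64 ≡ 77^2 = 5929 ≡ 315
106 = 64 + 32 + 8 + 2, so 292^106 ≡ 315·77·63·252 ≡ 100 (mod 401)
R · y^e ≡ 194·100 = 19400 ≡ 152 (mod 401)

152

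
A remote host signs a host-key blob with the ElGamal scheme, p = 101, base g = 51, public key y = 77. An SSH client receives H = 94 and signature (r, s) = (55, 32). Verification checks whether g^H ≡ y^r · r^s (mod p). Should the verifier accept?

Left side g^H mod p:
Squares mod 101: 51^1≡51, 51^2≡76, 51^4≡19, 51^8≡58, 51^16≡31, 51^32≡52, 51^64≡78
94 = 64 + 16 + 8 + 4 + 2, so 51^94 ≡ 78·31·58·19·76 ≡ 64 (mod 101)
Right side y^r · r^s mod p:
Squares mod 101: 77^1≡77, 77^2≡71, 77^4≡92, 77^8≡81, 77^16≡97, 77^32≡16
55 = 32 + 16 + 4 + 2 + 1, so 77^55 ≡ 16·97·92·71·77 ≡ 14 (mod 101)
Squares mod 101: 55^1≡55, 55^2≡96, 55^4≡25, 55^8≡19, 55^16≡58, 55^32≡31
55^32 ≡ 31 (mod 101)
14·31 = 434 ≡ 30 (mod 101)
64 ≠ 30, so verification fails.

reject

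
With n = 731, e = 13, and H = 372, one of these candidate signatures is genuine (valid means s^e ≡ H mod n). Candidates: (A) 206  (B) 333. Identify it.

A

Candidate A: Squares mod 731: 206^1≡206, 206^2≡38, 206^4≡713, 206^8≡324; 13 = 8 + 4 + 1, so 206^13 ≡ 324·713·206 ≡ 372 (mod 731)
  → matches H = 372
Candidate B: Squares mod 731: 333^1≡333, 333^2≡508, 333^4≡21, 333^8≡441; 13 = 8 + 4 + 1, so 333^13 ≡ 441·21·333 ≡ 555 (mod 731)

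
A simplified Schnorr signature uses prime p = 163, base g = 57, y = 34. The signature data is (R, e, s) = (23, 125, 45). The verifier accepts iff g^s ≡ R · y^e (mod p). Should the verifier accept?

g^s mod p:
Squares mod 163: 57^1≡57, 57^2≡152, 57^4≡121, 57^8≡134, 57^16≡26, 57^32≡24
45 = 32 + 8 + 4 + 1, so 57^45 ≡ 24·134·121·57 ≡ 38 (mod 163)
R · y^e mod p:
Squares mod 163: 34^1≡34, 34^2≡15, 34^4≡62, 34^8≡95, 34^16≡60, 34^32≡14, 34^64≡33
125 = 64 + 32 + 16 + 8 + 4 + 1, so 34^125 ≡ 33·14·60·95·62·34 ≡ 145 (mod 163)
23·145 = 3335 ≡ 75 (mod 163)
38 ≠ 75; the check fails.

reject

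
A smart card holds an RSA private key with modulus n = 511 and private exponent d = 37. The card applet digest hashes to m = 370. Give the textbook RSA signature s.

433

m^37 mod 511 = 433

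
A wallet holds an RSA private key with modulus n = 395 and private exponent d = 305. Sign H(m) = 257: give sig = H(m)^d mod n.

(H(m))^2 ≡ 257^2 = 66049 ≡ 84
(H(m))^4 ≡ 84^2 = 7056 ≡ 341
(H(m))^8 ≡ 341^2 = 116281 ≡ 151
(H(m))^16 ≡ 151^2 = 22801 ≡ 286
(H(m))^32 ≡ 286^2 = 81796 ≡ 31
(H(m))^64 ≡ 31^2 = 961 ≡ 171
(H(m))^128 ≡ 171^2 = 29241 ≡ 11
(H(m))^256 ≡ 11^2 = 121
305 = 256 + 32 + 16 + 1, so (H(m))^305 ≡ 121·31·286·257 ≡ 347 (mod 395)

347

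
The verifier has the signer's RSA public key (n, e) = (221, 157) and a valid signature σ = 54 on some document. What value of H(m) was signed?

80

σ^2 ≡ 54^2 = 2916 ≡ 43
σ^4 ≡ 43^2 = 1849 ≡ 81
σ^8 ≡ 81^2 = 6561 ≡ 152
σ^16 ≡ 152^2 = 23104 ≡ 120
σ^32 ≡ 120^2 = 14400 ≡ 35
σ^64 ≡ 35^2 = 1225 ≡ 120
σ^128 ≡ 120^2 = 14400 ≡ 35
157 = 128 + 16 + 8 + 4 + 1, so σ^157 ≡ 35·120·152·81·54 ≡ 80 (mod 221)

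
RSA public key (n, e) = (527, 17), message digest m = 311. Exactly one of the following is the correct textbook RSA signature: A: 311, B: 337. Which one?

A

Candidate A: 311^2 = 96721 ≡ 280; 311^4 ≡ 280^2 = 78400 ≡ 404; 311^8 ≡ 404^2 = 163216 ≡ 373; 311^16 ≡ 373^2 = 139129 ≡ 1; 17 = 16 + 1, so 311^17 ≡ 1·311 ≡ 311 (mod 527)
  → matches m = 311
Candidate B: 337^2 = 113569 ≡ 264; 337^4 ≡ 264^2 = 69696 ≡ 132; 337^8 ≡ 132^2 = 17424 ≡ 33; 337^16 ≡ 33^2 = 1089 ≡ 35; 17 = 16 + 1, so 337^17 ≡ 35·337 ≡ 201 (mod 527)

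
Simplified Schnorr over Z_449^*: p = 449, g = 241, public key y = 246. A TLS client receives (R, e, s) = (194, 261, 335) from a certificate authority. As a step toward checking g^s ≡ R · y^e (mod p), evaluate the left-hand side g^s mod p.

Squares mod 449: 241^1≡241, 241^2≡160, 241^4≡7, 241^8≡49, 241^16≡156, 241^32≡90, 241^64≡18, 241^128≡324, 241^256≡359
335 = 256 + 64 + 8 + 4 + 2 + 1, so 241^335 ≡ 359·18·49·7·160·241 ≡ 317 (mod 449)

317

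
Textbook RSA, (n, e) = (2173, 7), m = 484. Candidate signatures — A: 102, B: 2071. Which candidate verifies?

B

Candidate A: 102^2 = 10404 ≡ 1712; 102^4 ≡ 1712^2 = 2930944 ≡ 1740; 7 = 4 + 2 + 1, so 102^7 ≡ 1740·1712·102 ≡ 1689 (mod 2173)
Candidate B: 2071^2 = 4289041 ≡ 1712; 2071^4 ≡ 1712^2 = 2930944 ≡ 1740; 7 = 4 + 2 + 1, so 2071^7 ≡ 1740·1712·2071 ≡ 484 (mod 2173)
  → matches m = 484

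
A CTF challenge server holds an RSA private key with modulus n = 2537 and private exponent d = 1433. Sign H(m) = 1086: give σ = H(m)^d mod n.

(H(m))^2 ≡ 1086^2 = 1179396 ≡ 2228
(H(m))^4 ≡ 2228^2 = 4963984 ≡ 1612
(H(m))^8 ≡ 1612^2 = 2598544 ≡ 656
(H(m))^16 ≡ 656^2 = 430336 ≡ 1583
(H(m))^32 ≡ 1583^2 = 2505889 ≡ 1870
(H(m))^64 ≡ 1870^2 = 3496900 ≡ 914
(H(m))^128 ≡ 914^2 = 835396 ≡ 723
(H(m))^256 ≡ 723^2 = 522729 ≡ 107
(H(m))^512 ≡ 107^2 = 11449 ≡ 1301
(H(m))^1024 ≡ 1301^2 = 1692601 ≡ 422
1433 = 1024 + 256 + 128 + 16 + 8 + 1, so (H(m))^1433 ≡ 422·107·723·1583·656·1086 ≡ 575 (mod 2537)

575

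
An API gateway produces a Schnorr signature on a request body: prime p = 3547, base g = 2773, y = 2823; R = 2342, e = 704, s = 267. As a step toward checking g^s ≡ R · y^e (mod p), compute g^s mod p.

2689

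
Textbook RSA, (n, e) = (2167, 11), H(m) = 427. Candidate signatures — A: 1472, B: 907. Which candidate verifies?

Candidate A: 1472^2 = 2166784 ≡ 1951; 1472^4 ≡ 1951^2 = 3806401 ≡ 1149; 1472^8 ≡ 1149^2 = 1320201 ≡ 498; 11 = 8 + 2 + 1, so 1472^11 ≡ 498·1951·1472 ≡ 427 (mod 2167)
  → matches H(m) = 427
Candidate B: 907^2 = 822649 ≡ 1356; 907^4 ≡ 1356^2 = 1838736 ≡ 1120; 907^8 ≡ 1120^2 = 1254400 ≡ 1874; 11 = 8 + 2 + 1, so 907^11 ≡ 1874·1356·907 ≡ 742 (mod 2167)

A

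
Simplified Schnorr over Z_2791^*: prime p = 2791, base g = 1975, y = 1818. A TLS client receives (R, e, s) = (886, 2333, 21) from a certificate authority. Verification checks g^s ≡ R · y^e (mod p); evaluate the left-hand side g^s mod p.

2336

Squares mod 2791: 1975^1≡1975, 1975^2≡1598, 1975^4≡2630, 1975^8≡802, 1975^16≡1274
21 = 16 + 4 + 1, so 1975^21 ≡ 1274·2630·1975 ≡ 2336 (mod 2791)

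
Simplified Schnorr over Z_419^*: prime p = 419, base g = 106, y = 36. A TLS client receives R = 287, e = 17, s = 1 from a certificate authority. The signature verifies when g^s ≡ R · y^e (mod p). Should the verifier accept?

accept

g^s mod p:
106^1 mod 419 = 106
R · y^e mod p:
Squares mod 419: 36^1≡36, 36^2≡39, 36^4≡264, 36^8≡142, 36^16≡52
17 = 16 + 1, so 36^17 ≡ 52·36 ≡ 196 (mod 419)
287·196 = 56252 ≡ 106 (mod 419)
106 ≡ 106 (mod 419); signature holds.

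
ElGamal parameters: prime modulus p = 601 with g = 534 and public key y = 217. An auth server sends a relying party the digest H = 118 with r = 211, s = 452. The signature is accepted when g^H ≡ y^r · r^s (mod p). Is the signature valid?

Left side g^H mod p:
534^2 = 285156 ≡ 282
534^4 ≡ 282^2 = 79524 ≡ 192
534^8 ≡ 192^2 = 36864 ≡ 203
534^16 ≡ 203^2 = 41209 ≡ 341
534^32 ≡ 341^2 = 116281 ≡ 288
534^64 ≡ 288^2 = 82944 ≡ 6
118 = 64 + 32 + 16 + 4 + 2, so 534^118 ≡ 6·288·341·192·282 ≡ 48 (mod 601)
Right side y^r · r^s mod p:
217^2 = 47089 ≡ 211
217^4 ≡ 211^2 = 44521 ≡ 47
217^8 ≡ 47^2 = 2209 ≡ 406
217^16 ≡ 406^2 = 164836 ≡ 162
217^32 ≡ 162^2 = 26244 ≡ 401
217^64 ≡ 401^2 = 160801 ≡ 334
217^128 ≡ 334^2 = 111556 ≡ 371
211 = 128 + 64 + 16 + 2 + 1, so 217^211 ≡ 371·334·162·211·217 ≡ 225 (mod 601)
211^2 = 44521 ≡ 47
211^4 ≡ 47^2 = 2209 ≡ 406
211^8 ≡ 406^2 = 164836 ≡ 162
211^16 ≡ 162^2 = 26244 ≡ 401
211^32 ≡ 401^2 = 160801 ≡ 334
211^64 ≡ 334^2 = 111556 ≡ 371
211^128 ≡ 371^2 = 137641 ≡ 12
211^256 ≡ 12^2 = 144
452 = 256 + 128 + 64 + 4, so 211^452 ≡ 144·12·371·406 ≡ 47 (mod 601)
225·47 = 10575 ≡ 358 (mod 601)
48 ≠ 358, so verification fails.

invalid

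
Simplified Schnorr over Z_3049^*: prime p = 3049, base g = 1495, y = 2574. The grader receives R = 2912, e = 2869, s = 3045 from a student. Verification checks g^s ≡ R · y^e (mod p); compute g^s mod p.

1046

Squares mod 3049: 1495^1≡1495, 1495^2≡108, 1495^4≡2517, 1495^8≡2516, 1495^16≡532, 1495^32≡2516, 1495^64≡532, 1495^128≡2516, 1495^256≡532, 1495^512≡2516, 1495^1024≡532, 1495^2048≡2516
3045 = 2048 + 512 + 256 + 128 + 64 + 32 + 4 + 1, so 1495^3045 ≡ 2516·2516·532·2516·532·2516·2517·1495 ≡ 1046 (mod 3049)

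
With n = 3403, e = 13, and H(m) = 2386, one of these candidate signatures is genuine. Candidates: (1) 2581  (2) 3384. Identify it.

Candidate 1: Squares mod 3403: 2581^1≡2581, 2581^2≡1890, 2581^4≡2353, 2581^8≡3331; 13 = 8 + 4 + 1, so 2581^13 ≡ 3331·2353·2581 ≡ 2386 (mod 3403)
  → matches H(m) = 2386
Candidate 2: Squares mod 3403: 3384^1≡3384, 3384^2≡361, 3384^4≡1007, 3384^8≡3358; 13 = 8 + 4 + 1, so 3384^13 ≡ 3358·1007·3384 ≡ 26 (mod 3403)

1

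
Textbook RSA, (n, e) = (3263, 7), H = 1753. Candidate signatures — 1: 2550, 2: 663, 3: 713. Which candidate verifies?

Candidate 1: 2550^7 mod 3263 = 1753
  → matches H = 1753
Candidate 2: 663^7 mod 3263 = 1872
Candidate 3: 713^7 mod 3263 = 1510

1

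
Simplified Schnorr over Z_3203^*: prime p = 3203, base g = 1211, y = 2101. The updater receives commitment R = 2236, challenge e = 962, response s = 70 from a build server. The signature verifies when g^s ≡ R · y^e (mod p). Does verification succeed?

fails

g^s mod p:
1211^2 = 1466521 ≡ 2750
1211^4 ≡ 2750^2 = 7562500 ≡ 217
1211^8 ≡ 217^2 = 47089 ≡ 2247
1211^16 ≡ 2247^2 = 5049009 ≡ 1081
1211^32 ≡ 1081^2 = 1168561 ≡ 2669
1211^64 ≡ 2669^2 = 7123561 ≡ 89
70 = 64 + 4 + 2, so 1211^70 ≡ 89·217·2750 ≡ 1807 (mod 3203)
R · y^e mod p:
2101^2 = 4414201 ≡ 467
2101^4 ≡ 467^2 = 218089 ≡ 285
2101^8 ≡ 285^2 = 81225 ≡ 1150
2101^16 ≡ 1150^2 = 1322500 ≡ 2864
2101^32 ≡ 2864^2 = 8202496 ≡ 2816
2101^64 ≡ 2816^2 = 7929856 ≡ 2431
2101^128 ≡ 2431^2 = 5909761 ≡ 226
2101^256 ≡ 226^2 = 51076 ≡ 3031
2101^512 ≡ 3031^2 = 9186961 ≡ 757
962 = 512 + 256 + 128 + 64 + 2, so 2101^962 ≡ 757·3031·226·2431·467 ≡ 2647 (mod 3203)
2236·2647 = 5918692 ≡ 2751 (mod 3203)
1807 ≠ 2751; the check fails.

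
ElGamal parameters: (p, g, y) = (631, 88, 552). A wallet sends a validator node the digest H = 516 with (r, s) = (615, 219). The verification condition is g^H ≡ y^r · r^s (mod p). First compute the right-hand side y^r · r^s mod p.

552^2 = 304704 ≡ 562
552^4 ≡ 562^2 = 315844 ≡ 344
552^8 ≡ 344^2 = 118336 ≡ 339
552^16 ≡ 339^2 = 114921 ≡ 79
552^32 ≡ 79^2 = 6241 ≡ 562
552^64 ≡ 562^2 = 315844 ≡ 344
552^128 ≡ 344^2 = 118336 ≡ 339
552^256 ≡ 339^2 = 114921 ≡ 79
552^512 ≡ 79^2 = 6241 ≡ 562
615 = 512 + 64 + 32 + 4 + 2 + 1, so 552^615 ≡ 562·344·562·344·562·552 ≡ 630 (mod 631)
615^2 = 378225 ≡ 256
615^4 ≡ 256^2 = 65536 ≡ 543
615^8 ≡ 543^2 = 294849 ≡ 172
615^16 ≡ 172^2 = 29584 ≡ 558
615^32 ≡ 558^2 = 311364 ≡ 281
615^64 ≡ 281^2 = 78961 ≡ 86
615^128 ≡ 86^2 = 7396 ≡ 455
219 = 128 + 64 + 16 + 8 + 2 + 1, so 615^219 ≡ 455·86·558·172·256·615 ≡ 292 (mod 631)
y^r · r^s ≡ 630·292 = 183960 ≡ 339 (mod 631)

339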